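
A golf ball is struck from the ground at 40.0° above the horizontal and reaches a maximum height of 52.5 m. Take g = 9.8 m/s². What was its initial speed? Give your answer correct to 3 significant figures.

49.9 m/s

At maximum height v_y = 0, so (v₀ sin θ)² = 2 g H.
v₀ sin 40.0° = √(2 × 9.8 × 52.5) = 32.08 m/s.
v₀ = 32.08 / sin 40.0° = 32.08 / 0.6428 = 49.9 m/s.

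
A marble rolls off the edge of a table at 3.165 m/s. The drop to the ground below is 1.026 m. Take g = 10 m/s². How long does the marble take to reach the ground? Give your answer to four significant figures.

The horizontal speed doesn't affect the fall. With v_y0 = 0, h = ½ g t².
t = √(2 × 1.026 / 10) = √0.20520 = 0.4530 s.

0.4530 s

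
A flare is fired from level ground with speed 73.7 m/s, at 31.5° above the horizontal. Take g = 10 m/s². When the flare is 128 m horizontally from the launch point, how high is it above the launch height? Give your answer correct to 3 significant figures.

v_x = 73.7 cos 31.5° = 62.84 m/s, v_y0 = 73.7 sin 31.5° = 38.51 m/s.
Time to reach x = 128 m: t = x / v_x = 128 / 62.84 = 2.037 s.
y = v_y0 t − ½ g t² = 38.51×2.037 − 5.000×2.037² = 57.7 m.

57.7 m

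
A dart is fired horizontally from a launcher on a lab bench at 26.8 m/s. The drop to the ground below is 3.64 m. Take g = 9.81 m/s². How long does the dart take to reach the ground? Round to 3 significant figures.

0.861 s

The horizontal speed doesn't affect the fall. With v_y0 = 0, h = ½ g t².
t = √(2 × 3.64 / 9.81) = √0.7421 = 0.861 s.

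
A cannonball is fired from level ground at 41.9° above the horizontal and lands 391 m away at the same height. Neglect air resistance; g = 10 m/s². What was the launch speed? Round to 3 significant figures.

On level ground, R = v₀² sin(2θ) / g, so v₀ = √(R g / sin 2θ).
sin(2 × 41.9°) = 0.9942.
v₀ = √(391 × 10 / 0.9942) = √3933 = 62.7 m/s.

62.7 m/s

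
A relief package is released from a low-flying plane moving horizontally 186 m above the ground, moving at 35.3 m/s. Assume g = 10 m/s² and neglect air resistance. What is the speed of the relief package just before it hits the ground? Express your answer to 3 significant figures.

Fall time: t = √(2 × 186 / 10) = 6.099 s.
At impact: v_x = 35.3 m/s (unchanged), v_y = g t = 10 × 6.099 = 60.99 m/s.
Speed = √(v_x² + v_y²) = √(1246 + 3720) = 70.5 m/s.

70.5 m/s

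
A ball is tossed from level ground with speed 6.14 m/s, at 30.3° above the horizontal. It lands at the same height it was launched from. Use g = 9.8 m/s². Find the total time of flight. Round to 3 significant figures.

0.632 s

Vertical component: v_y = 6.14 sin 30.3° = 3.098 m/s.
For a projectile landing at launch height, time of flight is t = 2 v_y / g = 2 × 3.098 / 9.8 = 0.632 s.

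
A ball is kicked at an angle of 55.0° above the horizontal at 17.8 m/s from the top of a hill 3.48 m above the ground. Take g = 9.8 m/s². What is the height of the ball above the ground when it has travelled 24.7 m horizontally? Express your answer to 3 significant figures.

10.1 m

v_x = 17.8 cos 55.0° = 10.21 m/s, v_y0 = 17.8 sin 55.0° = 14.58 m/s.
Time to reach x = 24.7 m: t = x / v_x = 24.7 / 10.21 = 2.419 s.
y = 3.48 + v_y0 t − ½ g t² = 3.48 + 14.58×2.419 − 4.900×2.419² = 10.1 m.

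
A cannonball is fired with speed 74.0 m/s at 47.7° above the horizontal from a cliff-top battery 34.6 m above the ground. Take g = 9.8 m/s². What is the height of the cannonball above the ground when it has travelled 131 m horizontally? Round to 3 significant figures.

v_x = 74.0 cos 47.7° = 49.80 m/s, v_y0 = 74.0 sin 47.7° = 54.73 m/s.
Time to reach x = 131 m: t = x / v_x = 131 / 49.80 = 2.631 s.
y = 34.6 + v_y0 t − ½ g t² = 34.6 + 54.73×2.631 − 4.900×2.631² = 145 m.

145 m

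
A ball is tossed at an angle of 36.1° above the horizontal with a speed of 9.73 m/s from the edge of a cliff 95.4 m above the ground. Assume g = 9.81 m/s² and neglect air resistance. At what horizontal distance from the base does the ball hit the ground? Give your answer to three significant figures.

Components: v_x = 9.73 cos 36.1° = 7.862 m/s, v_y = 9.73 sin 36.1° = 5.733 m/s.
Vertical: 0 = 95.4 + 5.733 t − ½(9.81) t² ⇒ 4.905 t² − 5.733 t − 95.4 = 0.
t = [5.733 + √(32.87 + 1872)] / 9.810 = 5.033 s.
Horizontal: R = v_x · t = 7.862 × 5.033 = 39.6 m.

39.6 m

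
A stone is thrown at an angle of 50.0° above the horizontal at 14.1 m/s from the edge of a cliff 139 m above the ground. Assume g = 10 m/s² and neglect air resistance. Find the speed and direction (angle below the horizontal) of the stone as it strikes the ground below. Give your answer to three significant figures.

54.6 m/s at 80.4° below the horizontal

v_x = 14.1 cos 50.0° = 9.063 m/s (constant).
|v_y| at impact = √((10.80)² + 2×10×139) = 53.82 m/s.
Speed = √(9.063² + 53.82²) = 54.6 m/s; angle = arctan(53.82/9.063) = 80.4° below horizontal.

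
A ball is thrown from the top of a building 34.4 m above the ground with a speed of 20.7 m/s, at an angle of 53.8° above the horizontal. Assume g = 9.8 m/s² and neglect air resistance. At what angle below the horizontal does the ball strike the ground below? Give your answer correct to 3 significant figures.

68.4°

v_x = 20.7 cos 53.8° = 12.23 m/s.
At impact |v_y| = √(v_y0² + 2 g h) = √(16.70² + 2×9.8×34.4) = 30.87 m/s.
Angle below horizontal = arctan(|v_y| / v_x) = arctan(30.87 / 12.23) = 68.4°.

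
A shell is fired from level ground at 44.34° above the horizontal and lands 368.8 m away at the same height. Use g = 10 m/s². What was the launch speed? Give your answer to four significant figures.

On level ground, R = v₀² sin(2θ) / g, so v₀ = √(R g / sin 2θ).
sin(2 × 44.34°) = 0.9997.
v₀ = √(368.8 × 10 / 0.9997) = √3689.1 = 60.74 m/s.

60.74 m/s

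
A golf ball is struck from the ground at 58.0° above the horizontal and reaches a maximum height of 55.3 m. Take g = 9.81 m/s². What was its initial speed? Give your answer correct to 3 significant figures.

At maximum height v_y = 0, so (v₀ sin θ)² = 2 g H.
v₀ sin 58.0° = √(2 × 9.81 × 55.3) = 32.94 m/s.
v₀ = 32.94 / sin 58.0° = 32.94 / 0.8480 = 38.8 m/s.

38.8 m/s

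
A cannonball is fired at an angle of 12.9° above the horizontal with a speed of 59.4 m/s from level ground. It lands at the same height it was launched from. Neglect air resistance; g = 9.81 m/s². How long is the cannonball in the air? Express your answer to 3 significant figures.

Vertical component: v_y = 59.4 sin 12.9° = 13.26 m/s.
For a projectile landing at launch height, time of flight is t = 2 v_y / g = 2 × 13.26 / 9.81 = 2.70 s.

2.70 s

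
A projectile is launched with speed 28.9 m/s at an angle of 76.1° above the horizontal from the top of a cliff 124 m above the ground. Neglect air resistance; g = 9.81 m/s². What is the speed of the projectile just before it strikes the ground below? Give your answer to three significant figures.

57.2 m/s

v_x = 28.9 cos 76.1° = 6.943 m/s is unchanged throughout.
For the vertical component, v_y² = v_y0² + 2 g h = (28.05)² + 2×9.81×124 = 3220, so |v_y| = 56.75 m/s.
Impact speed = √(v_x² + v_y²) = √(48.21 + 3220) = 57.2 m/s.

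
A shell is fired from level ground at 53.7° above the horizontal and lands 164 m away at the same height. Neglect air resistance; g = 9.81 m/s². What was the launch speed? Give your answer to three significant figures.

On level ground, R = v₀² sin(2θ) / g, so v₀ = √(R g / sin 2θ).
sin(2 × 53.7°) = 0.9542.
v₀ = √(164 × 9.81 / 0.9542) = √1686 = 41.1 m/s.

41.1 m/s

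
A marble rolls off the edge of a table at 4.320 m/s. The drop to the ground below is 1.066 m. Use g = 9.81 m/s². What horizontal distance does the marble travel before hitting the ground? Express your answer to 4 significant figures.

2.014 m

Initial vertical velocity is zero, so the fall time comes from h = ½ g t²: t = √(2 × 1.066 / 9.81) = 0.46619 s.
Horizontal motion is uniform at 4.320 m/s, so x = 4.320 × 0.46619 = 2.014 m.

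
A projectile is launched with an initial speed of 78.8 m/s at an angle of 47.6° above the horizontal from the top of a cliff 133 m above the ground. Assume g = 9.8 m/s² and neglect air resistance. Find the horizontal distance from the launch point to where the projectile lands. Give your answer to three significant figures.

Components: v_x = 78.8 cos 47.6° = 53.14 m/s, v_y = 78.8 sin 47.6° = 58.19 m/s.
Vertical: 0 = 133 + 58.19 t − ½(9.8) t² ⇒ 4.900 t² − 58.19 t − 133 = 0.
t = [58.19 + √(3386 + 2607)] / 9.800 = 13.84 s.
Horizontal: R = v_x · t = 53.14 × 13.84 = 735 m.

735 m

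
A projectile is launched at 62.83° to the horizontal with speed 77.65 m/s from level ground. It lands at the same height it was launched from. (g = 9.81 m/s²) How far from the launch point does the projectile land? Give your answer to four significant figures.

499.4 m

For level ground, R = v₀² sin(2θ) / g.
sin(2 × 62.83°) = sin 125.66° = 0.8125.
R = (77.65)² × 0.8125 / 9.81 = 499.4 m.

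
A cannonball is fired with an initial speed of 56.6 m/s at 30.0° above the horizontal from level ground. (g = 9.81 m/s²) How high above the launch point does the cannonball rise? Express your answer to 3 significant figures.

40.8 m

Vertical component of launch velocity: v_y = 56.6 sin 30.0° = 28.30 m/s.
At the highest point the vertical velocity is zero, so v_y² = 2 g h_max.
h_max = (28.30)² / (2 × 9.81) = 800.9 / 19.62 = 40.8 m.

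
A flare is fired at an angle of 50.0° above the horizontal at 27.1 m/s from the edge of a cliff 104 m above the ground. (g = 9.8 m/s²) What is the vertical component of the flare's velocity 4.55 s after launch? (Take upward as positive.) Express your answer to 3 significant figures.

-23.8 m/s

Initial vertical component: v_y0 = 27.1 sin 50.0° = 20.76 m/s.
v_y(t) = v_y0 − g t = 20.76 − 9.8 × 4.55 = -23.8 m/s.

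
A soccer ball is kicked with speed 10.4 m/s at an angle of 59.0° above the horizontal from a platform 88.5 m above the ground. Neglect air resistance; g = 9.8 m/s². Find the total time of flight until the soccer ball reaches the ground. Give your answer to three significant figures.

5.26 s

Vertical component: v_y = 10.4 sin 59.0° = 8.915 m/s.
Taking up as positive with launch at y = 88.5 m, landing at y = 0: 0 = 88.5 + 8.915 t − ½(9.8) t².
Solving 4.900 t² − 8.915 t − 88.5 = 0 gives t = [8.915 + √(8.915² + 4·4.900·88.5)] / 9.800 = 5.26 s.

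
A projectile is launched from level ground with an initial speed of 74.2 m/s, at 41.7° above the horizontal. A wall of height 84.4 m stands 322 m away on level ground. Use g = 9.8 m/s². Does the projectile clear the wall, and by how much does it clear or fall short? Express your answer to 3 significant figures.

Yes — it clears the wall by 37.0 m.

v_x = 74.2 cos 41.7° = 55.40 m/s; v_y0 = 74.2 sin 41.7° = 49.36 m/s.
Time to reach the wall: t = 322 / 55.40 = 5.812 s.
Height at that point: y = 49.36×5.812 − 4.900×5.812² = 121.4 m.
That is 121.4 − 84.4 = 37.0 m above the top of the wall, so the projectile clears it.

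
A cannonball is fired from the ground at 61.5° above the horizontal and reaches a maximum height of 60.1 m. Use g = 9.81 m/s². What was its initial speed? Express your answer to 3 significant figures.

39.1 m/s

At maximum height v_y = 0, so (v₀ sin θ)² = 2 g H.
v₀ sin 61.5° = √(2 × 9.81 × 60.1) = 34.34 m/s.
v₀ = 34.34 / sin 61.5° = 34.34 / 0.8788 = 39.1 m/s.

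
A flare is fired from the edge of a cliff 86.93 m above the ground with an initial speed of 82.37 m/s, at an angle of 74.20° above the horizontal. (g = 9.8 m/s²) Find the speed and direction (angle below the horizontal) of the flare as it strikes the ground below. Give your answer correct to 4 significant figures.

92.13 m/s at 75.91° below the horizontal

v_x = 82.37 cos 74.20° = 22.428 m/s (constant).
|v_y| at impact = √((79.258)² + 2×9.8×86.93) = 89.363 m/s.
Speed = √(22.428² + 89.363²) = 92.13 m/s; angle = arctan(89.363/22.428) = 75.91° below horizontal.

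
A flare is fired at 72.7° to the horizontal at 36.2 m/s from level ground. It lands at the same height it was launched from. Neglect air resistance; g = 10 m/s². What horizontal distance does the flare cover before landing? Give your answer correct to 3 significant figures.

For level ground, R = v₀² sin(2θ) / g.
sin(2 × 72.7°) = sin 145.4° = 0.5678.
R = (36.2)² × 0.5678 / 10 = 74.4 m.

74.4 m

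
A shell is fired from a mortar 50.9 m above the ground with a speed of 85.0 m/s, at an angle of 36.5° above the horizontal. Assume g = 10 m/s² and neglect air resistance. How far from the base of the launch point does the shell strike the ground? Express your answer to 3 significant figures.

754 m

Components: v_x = 85.0 cos 36.5° = 68.33 m/s, v_y = 85.0 sin 36.5° = 50.56 m/s.
Vertical: 0 = 50.9 + 50.56 t − ½(10) t² ⇒ 5.000 t² − 50.56 t − 50.9 = 0.
t = [50.56 + √(2556 + 1018)] / 10.00 = 11.03 s.
Horizontal: R = v_x · t = 68.33 × 11.03 = 754 m.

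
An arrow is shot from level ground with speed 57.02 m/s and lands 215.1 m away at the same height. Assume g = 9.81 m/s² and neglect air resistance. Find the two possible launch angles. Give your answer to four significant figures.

20.23° and 69.77°

Level-ground range: R = v₀² sin(2θ)/g ⇒ sin 2θ = R g / v₀² = 215.1×9.81/57.02² = 0.6490.
2θ = arcsin(0.6490) = 40.466° or 180° − 40.466° = 139.534°.
So θ = 20.23° or θ = 69.77°.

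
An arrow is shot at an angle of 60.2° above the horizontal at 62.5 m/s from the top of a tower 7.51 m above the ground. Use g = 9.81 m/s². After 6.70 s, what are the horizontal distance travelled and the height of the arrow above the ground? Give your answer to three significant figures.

v_x = 62.5 cos 60.2° = 31.06 m/s; v_y0 = 62.5 sin 60.2° = 54.24 m/s.
x = v_x t = 31.06 × 6.70 = 208 m.
y = 7.51 + v_y0 t − ½ g t² = 151 m.

x = 208 m, y = 151 m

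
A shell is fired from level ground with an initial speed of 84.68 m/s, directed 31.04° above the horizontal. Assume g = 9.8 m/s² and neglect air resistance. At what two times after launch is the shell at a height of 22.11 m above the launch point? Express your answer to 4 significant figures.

0.5390 s and 8.372 s

v_y0 = 84.68 sin 31.04° = 43.664 m/s.
Set y = v_y0 t − ½ g t² = 22.11: 4.900 t² − 43.664 t + 22.11 = 0.
t = [43.664 ± √(1906.5 − 433.36)] / 9.8 = (43.664 ± 38.382) / 9.8, giving t = 0.5390 s or t = 8.372 s.
So the shell is at 22.11 m at t = 0.5390 s (rising) and t = 8.372 s (falling).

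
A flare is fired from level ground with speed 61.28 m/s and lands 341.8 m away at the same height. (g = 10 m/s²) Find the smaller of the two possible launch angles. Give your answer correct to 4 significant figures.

32.77°

Level-ground range: R = v₀² sin(2θ)/g ⇒ sin 2θ = R g / v₀² = 341.8×10/61.28² = 0.9102.
2θ = arcsin(0.9102) = 65.533° or 180° − 65.533° = 114.467°.
So θ = 32.77° or θ = 57.23°.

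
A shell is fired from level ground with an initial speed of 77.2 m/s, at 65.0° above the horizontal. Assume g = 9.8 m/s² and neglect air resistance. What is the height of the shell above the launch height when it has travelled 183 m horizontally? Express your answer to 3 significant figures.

238 m

v_x = 77.2 cos 65.0° = 32.63 m/s, v_y0 = 77.2 sin 65.0° = 69.97 m/s.
Time to reach x = 183 m: t = x / v_x = 183 / 32.63 = 5.608 s.
y = v_y0 t − ½ g t² = 69.97×5.608 − 4.900×5.608² = 238 m.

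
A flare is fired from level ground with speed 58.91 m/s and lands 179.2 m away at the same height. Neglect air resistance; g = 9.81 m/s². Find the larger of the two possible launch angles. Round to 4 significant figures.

74.78°

Level-ground range: R = v₀² sin(2θ)/g ⇒ sin 2θ = R g / v₀² = 179.2×9.81/58.91² = 0.5066.
2θ = arcsin(0.5066) = 30.438° or 180° − 30.438° = 149.562°.
So θ = 15.22° or θ = 74.78°.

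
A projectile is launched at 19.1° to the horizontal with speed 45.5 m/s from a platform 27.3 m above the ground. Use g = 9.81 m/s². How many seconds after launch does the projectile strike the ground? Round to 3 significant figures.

4.32 s

Vertical component: v_y = 45.5 sin 19.1° = 14.89 m/s.
Taking up as positive with launch at y = 27.3 m, landing at y = 0: 0 = 27.3 + 14.89 t − ½(9.81) t².
Solving 4.905 t² − 14.89 t − 27.3 = 0 gives t = [14.89 + √(14.89² + 4·4.905·27.3)] / 9.810 = 4.32 s.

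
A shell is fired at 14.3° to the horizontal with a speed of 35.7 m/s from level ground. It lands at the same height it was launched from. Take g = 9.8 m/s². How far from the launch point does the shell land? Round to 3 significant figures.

For level ground, R = v₀² sin(2θ) / g.
sin(2 × 14.3°) = sin 28.60° = 0.4787.
R = (35.7)² × 0.4787 / 9.8 = 62.3 m.

62.3 m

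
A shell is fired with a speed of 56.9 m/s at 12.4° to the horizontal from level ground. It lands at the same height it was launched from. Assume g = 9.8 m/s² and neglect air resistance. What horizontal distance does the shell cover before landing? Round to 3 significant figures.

For level ground, R = v₀² sin(2θ) / g.
sin(2 × 12.4°) = sin 24.80° = 0.4195.
R = (56.9)² × 0.4195 / 9.8 = 139 m.

139 m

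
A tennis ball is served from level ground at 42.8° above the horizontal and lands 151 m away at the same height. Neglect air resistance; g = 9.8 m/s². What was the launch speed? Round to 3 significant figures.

On level ground, R = v₀² sin(2θ) / g, so v₀ = √(R g / sin 2θ).
sin(2 × 42.8°) = 0.9971.
v₀ = √(151 × 9.8 / 0.9971) = √1484 = 38.5 m/s.

38.5 m/s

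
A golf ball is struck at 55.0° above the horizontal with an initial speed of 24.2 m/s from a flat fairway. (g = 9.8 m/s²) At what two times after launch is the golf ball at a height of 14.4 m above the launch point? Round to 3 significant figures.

0.949 s and 3.10 s

v_y0 = 24.2 sin 55.0° = 19.82 m/s.
Set y = v_y0 t − ½ g t² = 14.4: 4.900 t² − 19.82 t + 14.4 = 0.
t = [19.82 ± √(392.8 − 282.2)] / 9.8 = (19.82 ± 10.52) / 9.8, giving t = 0.949 s or t = 3.10 s.
So the golf ball is at 14.4 m at t = 0.949 s (rising) and t = 3.10 s (falling).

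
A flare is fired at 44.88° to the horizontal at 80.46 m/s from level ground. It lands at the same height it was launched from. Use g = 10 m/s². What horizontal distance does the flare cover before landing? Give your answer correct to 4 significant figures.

647.4 m

Components: v_x = 80.46 cos 44.88° = 57.013 m/s, v_y = 80.46 sin 44.88° = 56.775 m/s.
Time of flight (same landing height): t = 2 v_y / g = 2 × 56.775 / 10 = 11.355 s.
Range: R = v_x · t = 57.013 × 11.355 = 647.4 m.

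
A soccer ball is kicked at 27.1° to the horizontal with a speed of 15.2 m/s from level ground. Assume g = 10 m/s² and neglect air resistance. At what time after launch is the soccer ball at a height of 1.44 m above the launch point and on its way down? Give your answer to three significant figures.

v_y0 = 15.2 sin 27.1° = 6.924 m/s.
Set y = v_y0 t − ½ g t² = 1.44: 5.000 t² − 6.924 t + 1.44 = 0.
t = [6.924 ± √(47.94 − 28.80)] / 10 = (6.924 ± 4.375) / 10, giving t = 0.255 s or t = 1.13 s.
On the way down corresponds to the larger root: t = 1.13 s.

1.13 s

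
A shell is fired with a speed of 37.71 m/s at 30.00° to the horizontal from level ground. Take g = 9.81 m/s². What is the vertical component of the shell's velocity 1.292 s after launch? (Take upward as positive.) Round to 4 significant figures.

6.180 m/s

Initial vertical component: v_y0 = 37.71 sin 30.00° = 18.855 m/s.
v_y(t) = v_y0 − g t = 18.855 − 9.81 × 1.292 = 6.180 m/s.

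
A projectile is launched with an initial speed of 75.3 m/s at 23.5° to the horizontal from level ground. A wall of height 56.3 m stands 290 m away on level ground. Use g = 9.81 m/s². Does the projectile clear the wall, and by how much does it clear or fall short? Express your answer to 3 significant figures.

No — it falls 16.7 m short of clearing the wall.

v_x = 75.3 cos 23.5° = 69.05 m/s; v_y0 = 75.3 sin 23.5° = 30.03 m/s.
Time to reach the wall: t = 290 / 69.05 = 4.200 s.
Height at that point: y = 30.03×4.200 − 4.905×4.200² = 39.60 m.
That is 56.3 − 39.60 = 16.7 m below the top of the wall, so the projectile does not clear it.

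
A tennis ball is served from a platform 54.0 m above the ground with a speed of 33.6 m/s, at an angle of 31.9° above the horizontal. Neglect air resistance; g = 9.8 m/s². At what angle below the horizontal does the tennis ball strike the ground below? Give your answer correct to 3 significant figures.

52.4°

v_x = 33.6 cos 31.9° = 28.53 m/s.
At impact |v_y| = √(v_y0² + 2 g h) = √(17.76² + 2×9.8×54.0) = 37.07 m/s.
Angle below horizontal = arctan(|v_y| / v_x) = arctan(37.07 / 28.53) = 52.4°.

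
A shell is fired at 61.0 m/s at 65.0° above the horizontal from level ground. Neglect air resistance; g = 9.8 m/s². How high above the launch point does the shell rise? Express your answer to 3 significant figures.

156 m

Vertical component of launch velocity: v_y = 61.0 sin 65.0° = 55.28 m/s.
At the highest point the vertical velocity is zero, so v_y² = 2 g h_max.
h_max = (55.28)² / (2 × 9.8) = 3056 / 19.60 = 156 m.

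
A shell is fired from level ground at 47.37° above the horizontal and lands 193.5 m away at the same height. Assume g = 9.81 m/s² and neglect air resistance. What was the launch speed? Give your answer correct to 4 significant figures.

43.64 m/s

On level ground, R = v₀² sin(2θ) / g, so v₀ = √(R g / sin 2θ).
sin(2 × 47.37°) = 0.9966.
v₀ = √(193.5 × 9.81 / 0.9966) = √1904.7 = 43.64 m/s.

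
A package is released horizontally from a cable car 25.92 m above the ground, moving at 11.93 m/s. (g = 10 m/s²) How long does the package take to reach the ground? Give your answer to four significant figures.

The horizontal speed doesn't affect the fall. With v_y0 = 0, h = ½ g t².
t = √(2 × 25.92 / 10) = √5.1840 = 2.277 s.

2.277 s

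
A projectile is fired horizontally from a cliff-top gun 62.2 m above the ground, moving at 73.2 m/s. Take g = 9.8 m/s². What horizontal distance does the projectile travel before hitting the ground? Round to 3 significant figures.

Initial vertical velocity is zero, so the fall time comes from h = ½ g t²: t = √(2 × 62.2 / 9.8) = 3.563 s.
Horizontal motion is uniform at 73.2 m/s, so x = 73.2 × 3.563 = 261 m.

261 m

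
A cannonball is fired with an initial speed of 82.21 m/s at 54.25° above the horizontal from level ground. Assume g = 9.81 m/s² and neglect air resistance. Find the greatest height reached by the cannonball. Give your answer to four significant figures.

226.9 m

Vertical component of launch velocity: v_y = 82.21 sin 54.25° = 66.719 m/s.
At the highest point the vertical velocity is zero, so v_y² = 2 g h_max.
h_max = (66.719)² / (2 × 9.81) = 4451.4 / 19.62 = 226.9 m.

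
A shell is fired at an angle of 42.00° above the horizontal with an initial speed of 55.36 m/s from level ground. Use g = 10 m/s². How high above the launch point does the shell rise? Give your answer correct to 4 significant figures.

68.61 m

Vertical component of launch velocity: v_y = 55.36 sin 42.00° = 37.043 m/s.
At the highest point the vertical velocity is zero, so v_y² = 2 g h_max.
h_max = (37.043)² / (2 × 10) = 1372.2 / 20.00 = 68.61 m.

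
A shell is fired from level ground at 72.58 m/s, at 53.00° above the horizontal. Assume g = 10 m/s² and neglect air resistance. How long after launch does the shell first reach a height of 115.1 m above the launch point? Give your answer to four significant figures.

2.544 s

v_y0 = 72.58 sin 53.00° = 57.965 m/s.
Set y = v_y0 t − ½ g t² = 115.1: 5.000 t² − 57.965 t + 115.1 = 0.
t = [57.965 ± √(3359.9 − 2302.0)] / 10 = (57.965 ± 32.525) / 10, giving t = 2.544 s or t = 9.049 s.
The shell is on the way up at the first time, so t = 2.544 s.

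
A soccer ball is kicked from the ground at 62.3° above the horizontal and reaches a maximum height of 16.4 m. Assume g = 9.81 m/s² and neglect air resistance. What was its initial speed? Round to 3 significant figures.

20.3 m/s

At maximum height v_y = 0, so (v₀ sin θ)² = 2 g H.
v₀ sin 62.3° = √(2 × 9.81 × 16.4) = 17.94 m/s.
v₀ = 17.94 / sin 62.3° = 17.94 / 0.8854 = 20.3 m/s.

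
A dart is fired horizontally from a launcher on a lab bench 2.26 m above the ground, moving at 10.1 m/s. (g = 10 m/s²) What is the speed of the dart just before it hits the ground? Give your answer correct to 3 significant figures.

Fall time: t = √(2 × 2.26 / 10) = 0.6723 s.
At impact: v_x = 10.1 m/s (unchanged), v_y = g t = 10 × 0.6723 = 6.723 m/s.
Speed = √(v_x² + v_y²) = √(102.0 + 45.20) = 12.1 m/s.

12.1 m/s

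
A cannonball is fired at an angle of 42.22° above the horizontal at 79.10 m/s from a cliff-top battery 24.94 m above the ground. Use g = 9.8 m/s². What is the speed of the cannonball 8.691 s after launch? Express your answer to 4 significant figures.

66.76 m/s

v_x = 79.10 cos 42.22° = 58.579 m/s (constant).
v_y(t) = 79.10 sin 42.22° − g t = 53.154 − 9.8 × 8.691 = -32.018 m/s.
Speed = √(v_x² + v_y²) = √(3431.5 + 1025.2) = 66.76 m/s.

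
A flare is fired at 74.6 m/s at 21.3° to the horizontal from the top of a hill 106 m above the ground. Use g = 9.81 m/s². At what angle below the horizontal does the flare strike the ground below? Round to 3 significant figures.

v_x = 74.6 cos 21.3° = 69.50 m/s.
At impact |v_y| = √(v_y0² + 2 g h) = √(27.10² + 2×9.81×106) = 53.05 m/s.
Angle below horizontal = arctan(|v_y| / v_x) = arctan(53.05 / 69.50) = 37.4°.

37.4°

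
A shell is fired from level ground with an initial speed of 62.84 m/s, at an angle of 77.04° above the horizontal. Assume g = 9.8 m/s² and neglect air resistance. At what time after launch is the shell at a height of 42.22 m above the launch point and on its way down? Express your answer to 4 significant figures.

v_y0 = 62.84 sin 77.04° = 61.239 m/s.
Set y = v_y0 t − ½ g t² = 42.22: 4.900 t² − 61.239 t + 42.22 = 0.
t = [61.239 ± √(3750.2 − 827.51)] / 9.8 = (61.239 ± 54.062) / 9.8, giving t = 0.7323 s or t = 11.77 s.
On the way down corresponds to the larger root: t = 11.77 s.

11.77 s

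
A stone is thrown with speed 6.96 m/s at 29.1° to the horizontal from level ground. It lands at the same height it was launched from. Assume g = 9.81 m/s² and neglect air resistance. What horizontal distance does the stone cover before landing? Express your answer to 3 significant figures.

4.20 m

For level ground, R = v₀² sin(2θ) / g.
sin(2 × 29.1°) = sin 58.20° = 0.8499.
R = (6.96)² × 0.8499 / 9.81 = 4.20 m.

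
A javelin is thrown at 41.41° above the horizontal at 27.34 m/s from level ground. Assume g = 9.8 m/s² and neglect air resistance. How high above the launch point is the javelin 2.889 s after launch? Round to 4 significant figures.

11.35 m

v_y0 = 27.34 sin 41.41° = 18.084 m/s.
y(t) = v_y0 t − ½ g t² = 18.084×2.889 − 4.900×2.889² = 11.35 m.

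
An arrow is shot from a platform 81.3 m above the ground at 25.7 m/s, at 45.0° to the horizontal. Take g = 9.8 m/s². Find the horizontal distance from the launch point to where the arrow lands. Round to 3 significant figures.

115 m

Components: v_x = 25.7 cos 45.0° = 18.17 m/s, v_y = 25.7 sin 45.0° = 18.17 m/s.
Vertical: 0 = 81.3 + 18.17 t − ½(9.8) t² ⇒ 4.900 t² − 18.17 t − 81.3 = 0.
t = [18.17 + √(330.1 + 1593)] / 9.800 = 6.329 s.
Horizontal: R = v_x · t = 18.17 × 6.329 = 115 m.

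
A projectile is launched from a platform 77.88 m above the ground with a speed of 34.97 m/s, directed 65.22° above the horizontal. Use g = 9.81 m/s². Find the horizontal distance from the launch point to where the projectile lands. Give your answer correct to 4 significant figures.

Components: v_x = 34.97 cos 65.22° = 14.657 m/s, v_y = 34.97 sin 65.22° = 31.750 m/s.
Vertical: 0 = 77.88 + 31.750 t − ½(9.81) t² ⇒ 4.905 t² − 31.750 t − 77.88 = 0.
t = [31.750 + √(1008.1 + 1528.0)] / 9.810 = 8.3700 s.
Horizontal: R = v_x · t = 14.657 × 8.3700 = 122.7 m.

122.7 m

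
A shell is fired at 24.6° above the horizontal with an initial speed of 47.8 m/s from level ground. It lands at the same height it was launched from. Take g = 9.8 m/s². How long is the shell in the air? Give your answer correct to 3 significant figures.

4.06 s

Vertical component: v_y = 47.8 sin 24.6° = 19.90 m/s.
For a projectile landing at launch height, time of flight is t = 2 v_y / g = 2 × 19.90 / 9.8 = 4.06 s.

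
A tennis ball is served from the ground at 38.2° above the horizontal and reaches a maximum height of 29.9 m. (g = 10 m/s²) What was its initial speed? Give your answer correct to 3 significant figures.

39.5 m/s

At maximum height v_y = 0, so (v₀ sin θ)² = 2 g H.
v₀ sin 38.2° = √(2 × 10 × 29.9) = 24.45 m/s.
v₀ = 24.45 / sin 38.2° = 24.45 / 0.6184 = 39.5 m/s.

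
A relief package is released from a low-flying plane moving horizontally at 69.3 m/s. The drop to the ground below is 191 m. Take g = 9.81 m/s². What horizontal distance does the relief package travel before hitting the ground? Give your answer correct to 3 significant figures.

432 m

Initial vertical velocity is zero, so the fall time comes from h = ½ g t²: t = √(2 × 191 / 9.81) = 6.240 s.
Horizontal motion is uniform at 69.3 m/s, so x = 69.3 × 6.240 = 432 m.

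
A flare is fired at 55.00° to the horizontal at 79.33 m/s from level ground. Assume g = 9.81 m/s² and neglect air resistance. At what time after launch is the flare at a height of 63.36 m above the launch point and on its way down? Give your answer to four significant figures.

12.19 s

v_y0 = 79.33 sin 55.00° = 64.983 m/s.
Set y = v_y0 t − ½ g t² = 63.36: 4.905 t² − 64.983 t + 63.36 = 0.
t = [64.983 ± √(4222.8 − 1243.1)] / 9.81 = (64.983 ± 54.587) / 9.81, giving t = 1.060 s or t = 12.19 s.
On the way down corresponds to the larger root: t = 12.19 s.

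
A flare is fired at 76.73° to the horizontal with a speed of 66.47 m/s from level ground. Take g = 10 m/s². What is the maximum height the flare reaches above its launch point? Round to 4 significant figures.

209.3 m

Vertical component of launch velocity: v_y = 66.47 sin 76.73° = 64.695 m/s.
At the highest point the vertical velocity is zero, so v_y² = 2 g h_max.
h_max = (64.695)² / (2 × 10) = 4185.4 / 20.00 = 209.3 m.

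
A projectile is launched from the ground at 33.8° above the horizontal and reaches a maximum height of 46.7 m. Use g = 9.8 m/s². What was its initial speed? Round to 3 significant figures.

54.4 m/s

At maximum height v_y = 0, so (v₀ sin θ)² = 2 g H.
v₀ sin 33.8° = √(2 × 9.8 × 46.7) = 30.25 m/s.
v₀ = 30.25 / sin 33.8° = 30.25 / 0.5563 = 54.4 m/s.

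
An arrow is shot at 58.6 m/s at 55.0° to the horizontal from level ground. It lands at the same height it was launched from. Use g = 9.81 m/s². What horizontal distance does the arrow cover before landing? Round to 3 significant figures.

329 m

Components: v_x = 58.6 cos 55.0° = 33.61 m/s, v_y = 58.6 sin 55.0° = 48.00 m/s.
Time of flight (same landing height): t = 2 v_y / g = 2 × 48.00 / 9.81 = 9.786 s.
Range: R = v_x · t = 33.61 × 9.786 = 329 m.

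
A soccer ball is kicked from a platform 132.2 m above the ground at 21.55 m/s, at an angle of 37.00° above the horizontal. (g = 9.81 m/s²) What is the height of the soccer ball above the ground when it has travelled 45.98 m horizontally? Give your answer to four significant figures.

131.8 m

v_x = 21.55 cos 37.00° = 17.211 m/s, v_y0 = 21.55 sin 37.00° = 12.969 m/s.
Time to reach x = 45.98 m: t = x / v_x = 45.98 / 17.211 = 2.6715 s.
y = 132.2 + v_y0 t − ½ g t² = 132.2 + 12.969×2.6715 − 4.905×2.6715² = 131.8 m.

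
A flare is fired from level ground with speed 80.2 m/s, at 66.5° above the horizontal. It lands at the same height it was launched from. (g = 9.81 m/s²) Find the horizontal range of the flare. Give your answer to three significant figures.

480 m

For level ground, R = v₀² sin(2θ) / g.
sin(2 × 66.5°) = sin 133.0° = 0.7314.
R = (80.2)² × 0.7314 / 9.81 = 480 m.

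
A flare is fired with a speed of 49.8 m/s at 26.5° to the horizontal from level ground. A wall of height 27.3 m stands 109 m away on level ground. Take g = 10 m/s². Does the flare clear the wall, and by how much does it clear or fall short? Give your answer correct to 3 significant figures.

No — it falls 2.86 m short of clearing the wall.

v_x = 49.8 cos 26.5° = 44.57 m/s; v_y0 = 49.8 sin 26.5° = 22.22 m/s.
Time to reach the wall: t = 109 / 44.57 = 2.446 s.
Height at that point: y = 22.22×2.446 − 5.000×2.446² = 24.44 m.
That is 27.3 − 24.44 = 2.86 m below the top of the wall, so the flare does not clear it.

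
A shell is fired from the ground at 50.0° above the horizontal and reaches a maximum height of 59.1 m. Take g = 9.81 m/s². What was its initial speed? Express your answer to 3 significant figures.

44.5 m/s

At maximum height v_y = 0, so (v₀ sin θ)² = 2 g H.
v₀ sin 50.0° = √(2 × 9.81 × 59.1) = 34.05 m/s.
v₀ = 34.05 / sin 50.0° = 34.05 / 0.7660 = 44.5 m/s.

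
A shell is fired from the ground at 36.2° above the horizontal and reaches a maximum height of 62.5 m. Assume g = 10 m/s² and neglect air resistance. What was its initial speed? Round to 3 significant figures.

At maximum height v_y = 0, so (v₀ sin θ)² = 2 g H.
v₀ sin 36.2° = √(2 × 10 × 62.5) = 35.36 m/s.
v₀ = 35.36 / sin 36.2° = 35.36 / 0.5906 = 59.9 m/s.

59.9 m/s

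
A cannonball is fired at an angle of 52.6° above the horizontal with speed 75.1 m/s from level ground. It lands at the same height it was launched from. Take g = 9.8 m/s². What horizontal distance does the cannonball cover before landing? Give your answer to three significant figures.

For level ground, R = v₀² sin(2θ) / g.
sin(2 × 52.6°) = sin 105.2° = 0.9650.
R = (75.1)² × 0.9650 / 9.8 = 555 m.

555 m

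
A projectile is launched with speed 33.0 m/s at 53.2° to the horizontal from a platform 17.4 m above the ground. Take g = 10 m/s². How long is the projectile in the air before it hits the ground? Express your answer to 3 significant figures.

Vertical component: v_y = 33.0 sin 53.2° = 26.42 m/s.
Taking up as positive with launch at y = 17.4 m, landing at y = 0: 0 = 17.4 + 26.42 t − ½(10) t².
Solving 5.000 t² − 26.42 t − 17.4 = 0 gives t = [26.42 + √(26.42² + 4·5.000·17.4)] / 10.00 = 5.88 s.

5.88 s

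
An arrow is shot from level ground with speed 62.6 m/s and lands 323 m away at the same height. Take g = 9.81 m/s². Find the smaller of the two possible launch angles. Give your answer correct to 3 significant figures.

27.0°

Level-ground range: R = v₀² sin(2θ)/g ⇒ sin 2θ = R g / v₀² = 323×9.81/62.6² = 0.8086.
2θ = arcsin(0.8086) = 53.96° or 180° − 53.96° = 126.04°.
So θ = 27.0° or θ = 63.0°.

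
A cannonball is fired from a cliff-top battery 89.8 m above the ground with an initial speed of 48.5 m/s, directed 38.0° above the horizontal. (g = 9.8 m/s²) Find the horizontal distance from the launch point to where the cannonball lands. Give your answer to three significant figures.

317 m

Components: v_x = 48.5 cos 38.0° = 38.22 m/s, v_y = 48.5 sin 38.0° = 29.86 m/s.
Vertical: 0 = 89.8 + 29.86 t − ½(9.8) t² ⇒ 4.900 t² − 29.86 t − 89.8 = 0.
t = [29.86 + √(891.6 + 1760)] / 9.800 = 8.301 s.
Horizontal: R = v_x · t = 38.22 × 8.301 = 317 m.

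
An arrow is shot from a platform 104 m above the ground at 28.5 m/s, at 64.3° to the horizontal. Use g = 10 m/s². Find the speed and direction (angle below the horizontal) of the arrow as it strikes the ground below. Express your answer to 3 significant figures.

53.8 m/s at 76.7° below the horizontal

v_x = 28.5 cos 64.3° = 12.36 m/s (constant).
|v_y| at impact = √((25.68)² + 2×10×104) = 52.34 m/s.
Speed = √(12.36² + 52.34²) = 53.8 m/s; angle = arctan(52.34/12.36) = 76.7° below horizontal.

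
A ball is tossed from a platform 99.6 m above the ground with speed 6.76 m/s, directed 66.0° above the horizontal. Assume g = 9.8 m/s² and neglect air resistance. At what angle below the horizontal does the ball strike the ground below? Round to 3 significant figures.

86.5°

v_x = 6.76 cos 66.0° = 2.750 m/s.
At impact |v_y| = √(v_y0² + 2 g h) = √(6.176² + 2×9.8×99.6) = 44.61 m/s.
Angle below horizontal = arctan(|v_y| / v_x) = arctan(44.61 / 2.750) = 86.5°.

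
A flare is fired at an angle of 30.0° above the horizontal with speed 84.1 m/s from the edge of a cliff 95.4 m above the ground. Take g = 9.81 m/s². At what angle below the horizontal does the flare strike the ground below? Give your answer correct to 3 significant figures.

39.6°

v_x = 84.1 cos 30.0° = 72.83 m/s.
At impact |v_y| = √(v_y0² + 2 g h) = √(42.05² + 2×9.81×95.4) = 60.33 m/s.
Angle below horizontal = arctan(|v_y| / v_x) = arctan(60.33 / 72.83) = 39.6°.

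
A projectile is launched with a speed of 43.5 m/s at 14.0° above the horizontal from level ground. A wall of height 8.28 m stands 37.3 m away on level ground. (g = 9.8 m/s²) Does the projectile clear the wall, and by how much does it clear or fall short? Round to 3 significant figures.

No — it falls 2.81 m short of clearing the wall.

v_x = 43.5 cos 14.0° = 42.21 m/s; v_y0 = 43.5 sin 14.0° = 10.52 m/s.
Time to reach the wall: t = 37.3 / 42.21 = 0.8837 s.
Height at that point: y = 10.52×0.8837 − 4.900×0.8837² = 5.470 m.
That is 8.28 − 5.470 = 2.81 m below the top of the wall, so the projectile does not clear it.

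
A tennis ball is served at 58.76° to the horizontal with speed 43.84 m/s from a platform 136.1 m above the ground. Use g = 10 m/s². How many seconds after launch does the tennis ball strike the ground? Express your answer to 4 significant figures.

10.17 s

Vertical component: v_y = 43.84 sin 58.76° = 37.483 m/s.
Taking up as positive with launch at y = 136.1 m, landing at y = 0: 0 = 136.1 + 37.483 t − ½(10) t².
Solving 5.000 t² − 37.483 t − 136.1 = 0 gives t = [37.483 + √(37.483² + 4·5.000·136.1)] / 10.00 = 10.17 s.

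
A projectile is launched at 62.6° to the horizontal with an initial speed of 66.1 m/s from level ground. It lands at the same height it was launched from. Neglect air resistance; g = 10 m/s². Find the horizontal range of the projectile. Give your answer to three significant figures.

Components: v_x = 66.1 cos 62.6° = 30.42 m/s, v_y = 66.1 sin 62.6° = 58.68 m/s.
Time of flight (same landing height): t = 2 v_y / g = 2 × 58.68 / 10 = 11.74 s.
Range: R = v_x · t = 30.42 × 11.74 = 357 m.

357 m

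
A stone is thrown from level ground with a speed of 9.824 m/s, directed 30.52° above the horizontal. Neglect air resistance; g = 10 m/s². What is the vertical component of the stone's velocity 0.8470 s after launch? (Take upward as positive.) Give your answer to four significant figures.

Initial vertical component: v_y0 = 9.824 sin 30.52° = 4.9890 m/s.
v_y(t) = v_y0 − g t = 4.9890 − 10 × 0.8470 = -3.481 m/s.

-3.481 m/s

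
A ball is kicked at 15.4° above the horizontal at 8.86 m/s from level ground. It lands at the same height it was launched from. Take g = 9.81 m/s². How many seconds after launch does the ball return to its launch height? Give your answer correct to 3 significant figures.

Vertical component: v_y = 8.86 sin 15.4° = 2.353 m/s.
For a projectile landing at launch height, time of flight is t = 2 v_y / g = 2 × 2.353 / 9.81 = 0.480 s.

0.480 s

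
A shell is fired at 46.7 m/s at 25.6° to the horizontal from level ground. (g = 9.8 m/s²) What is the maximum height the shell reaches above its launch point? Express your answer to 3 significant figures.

Vertical component of launch velocity: v_y = 46.7 sin 25.6° = 20.18 m/s.
At the highest point the vertical velocity is zero, so v_y² = 2 g h_max.
h_max = (20.18)² / (2 × 9.8) = 407.2 / 19.60 = 20.8 m.

20.8 m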